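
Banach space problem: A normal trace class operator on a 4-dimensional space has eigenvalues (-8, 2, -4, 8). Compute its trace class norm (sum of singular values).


For a normal operator, singular values equal |eigenvalues|.
Trace norm = sum |lambda_i| = 8 + 2 + 4 + 8
= 22

22


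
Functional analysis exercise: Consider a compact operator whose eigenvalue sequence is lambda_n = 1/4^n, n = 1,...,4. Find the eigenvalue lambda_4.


The eigenvalue formula gives lambda_4 = 1/4^4
= 1/256
= 0.0039

0.0039


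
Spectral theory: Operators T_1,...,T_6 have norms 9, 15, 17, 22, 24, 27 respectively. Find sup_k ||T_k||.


By the Uniform Boundedness Principle, the supremum of norms is finite.
sup_k ||T_k|| = max(9, 15, 17, 22, 24, 27) = 27

27


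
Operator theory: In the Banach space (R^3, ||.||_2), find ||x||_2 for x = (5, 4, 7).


The l^2 norm = (sum |x_i|^2)^(1/2)
Sum of 2th powers = 25 + 16 + 49 = 90
||x||_2 = (90)^(1/2) = 9.4868

9.4868


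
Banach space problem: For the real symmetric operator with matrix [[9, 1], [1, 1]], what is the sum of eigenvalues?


For a self-adjoint (symmetric) matrix, the eigenvalues are real.
The sum of eigenvalues equals the trace of the matrix.
trace = 9 + 1 = 10

10


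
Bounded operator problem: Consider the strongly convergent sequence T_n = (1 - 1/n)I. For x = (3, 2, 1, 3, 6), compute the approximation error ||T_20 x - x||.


T_20 x - x = (1 - 1/20)x - x = -x/20
||x|| = sqrt(59) = 7.6811
||T_20 x - x|| = ||x||/20 = 7.6811/20 = 0.3841

0.3841


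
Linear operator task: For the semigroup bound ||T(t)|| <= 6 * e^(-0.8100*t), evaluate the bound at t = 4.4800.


||T(4.4800)|| <= 6 * exp(-0.8100 * 4.4800)
= 6 * exp(-3.6288)
= 6 * 0.0265
= 0.1593

0.1593


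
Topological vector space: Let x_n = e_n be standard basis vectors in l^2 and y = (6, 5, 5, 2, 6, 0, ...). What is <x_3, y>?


x_3 = e_3 is the standard basis vector with 1 in position 3.
<x_3, y> = y_3 = 5
As n -> infinity, <x_n, y> -> 0, confirming weak convergence of (x_n) to 0.

5


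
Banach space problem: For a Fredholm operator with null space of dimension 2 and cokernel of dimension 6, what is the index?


The Fredholm index is defined as ind(T) = dim(ker T) - dim(coker T)
= 2 - 6
= -4

-4


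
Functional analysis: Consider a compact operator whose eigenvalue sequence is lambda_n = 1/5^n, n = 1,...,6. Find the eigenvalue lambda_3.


The eigenvalue formula gives lambda_3 = 1/5^3
= 1/125
= 0.0080

0.0080


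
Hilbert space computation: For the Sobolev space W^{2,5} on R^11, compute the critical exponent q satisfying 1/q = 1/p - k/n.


Using the Sobolev embedding formula: 1/q = 1/p - k/n
1/q = 1/5 - 2/11 = 1/55
q = 1/(1/55) = 55

55.0000


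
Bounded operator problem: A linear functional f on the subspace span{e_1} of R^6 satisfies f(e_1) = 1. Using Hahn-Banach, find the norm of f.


The norm of f is given by ||f|| = sup_{||x||=1} |f(x)|.
On span{e_1}, ||e_1|| = 1, so ||f|| = |f(e_1)| / ||e_1||
= |1| / 1 = 1.0000

1.0000


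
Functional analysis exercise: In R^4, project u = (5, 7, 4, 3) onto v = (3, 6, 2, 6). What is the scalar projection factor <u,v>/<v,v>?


Computing <u,v> = 5*3 + 7*6 + 4*2 + 3*6 = 83
Computing <v,v> = 3^2 + 6^2 + 2^2 + 6^2 = 85
Projection coefficient = 83/85 = 0.9765

0.9765


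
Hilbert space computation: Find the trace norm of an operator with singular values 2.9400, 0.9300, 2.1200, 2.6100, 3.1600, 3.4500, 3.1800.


The nuclear norm is the sum of all singular values.
||T||_1 = 2.9400 + 0.9300 + 2.1200 + 2.6100 + 3.1600 + 3.4500 + 3.1800
= 18.3900

18.3900


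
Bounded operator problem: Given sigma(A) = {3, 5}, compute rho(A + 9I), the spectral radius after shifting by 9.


Spectrum of A + 9I = {12, 14}
Spectral radius = max |lambda| over the shifted spectrum
= max(12, 14) = 14

14


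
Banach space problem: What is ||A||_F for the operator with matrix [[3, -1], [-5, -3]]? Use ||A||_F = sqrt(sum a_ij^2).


||A||_F^2 = sum a_ij^2
= 3^2 + (-1)^2 + (-5)^2 + (-3)^2
= 9 + 1 + 25 + 9 = 44
||A||_F = sqrt(44) = 6.6332

6.6332


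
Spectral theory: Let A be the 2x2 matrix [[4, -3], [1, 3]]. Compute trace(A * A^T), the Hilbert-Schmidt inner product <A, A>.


trace(A * A^T) = sum of squares of all entries
= 4^2 + (-3)^2 + 1^2 + 3^2
= 16 + 9 + 1 + 9
= 35

35


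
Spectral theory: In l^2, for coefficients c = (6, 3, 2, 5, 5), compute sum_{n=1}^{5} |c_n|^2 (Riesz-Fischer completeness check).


sum |c_n|^2 = 6^2 + 3^2 + 2^2 + 5^2 + 5^2
= 36 + 9 + 4 + 25 + 25
= 99

99


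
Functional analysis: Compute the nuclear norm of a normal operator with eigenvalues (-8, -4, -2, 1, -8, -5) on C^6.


For a normal operator, singular values equal |eigenvalues|.
Trace norm = sum |lambda_i| = 8 + 4 + 2 + 1 + 8 + 5
= 28

28


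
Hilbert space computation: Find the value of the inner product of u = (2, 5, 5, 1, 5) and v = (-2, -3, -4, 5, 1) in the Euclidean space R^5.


Computing the standard inner product <u, v> = sum u_i * v_i
= 2*-2 + 5*-3 + 5*-4 + 1*5 + 5*1
= -4 + -15 + -20 + 5 + 5
= -29

-29


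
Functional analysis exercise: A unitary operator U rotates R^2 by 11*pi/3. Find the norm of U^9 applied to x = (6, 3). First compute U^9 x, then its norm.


U is a rotation by theta = 11*pi/3
U^9 = rotation by 9*theta = 99*pi/3 = 3*pi/3 (mod 2*pi)
cos(3*pi/3) = -1.0000, sin(3*pi/3) = 0.0000
U^9 x = (-1.0000 * 6 - 0.0000 * 3, 0.0000 * 6 + -1.0000 * 3)
= (-6.0000, -3.0000)
||U^9 x|| = sqrt((-6.0000)^2 + (-3.0000)^2) = sqrt(45.0000) = 6.7082

6.7082


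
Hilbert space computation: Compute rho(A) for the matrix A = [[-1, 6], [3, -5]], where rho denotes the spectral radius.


For a 2x2 matrix, eigenvalues satisfy lambda^2 - (trace)*lambda + det = 0
trace = -1 + -5 = -6
det = -1*-5 - 6*3 = -13
discriminant = (-6)^2 - 4*(-13) = 88
spectral radius = max |eigenvalue| = 7.6904

7.6904


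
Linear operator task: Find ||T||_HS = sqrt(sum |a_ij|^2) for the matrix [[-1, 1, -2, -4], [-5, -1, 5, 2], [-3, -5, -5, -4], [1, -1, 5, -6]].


The Hilbert-Schmidt norm is sqrt(sum of squares of all entries).
Sum of squares = (-1)^2 + 1^2 + (-2)^2 + (-4)^2 + (-5)^2 + (-1)^2 + 5^2 + 2^2 + (-3)^2 + (-5)^2 + (-5)^2 + (-4)^2 + 1^2 + (-1)^2 + 5^2 + (-6)^2
= 1 + 1 + 4 + 16 + 25 + 1 + 25 + 4 + 9 + 25 + 25 + 16 + 1 + 1 + 25 + 36 = 215
||T||_HS = sqrt(215) = 14.6629

14.6629


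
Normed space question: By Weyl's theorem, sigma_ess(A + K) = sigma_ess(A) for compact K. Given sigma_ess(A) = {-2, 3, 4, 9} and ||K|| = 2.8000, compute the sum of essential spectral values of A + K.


By Weyl's theorem, the essential spectrum is invariant under compact perturbations.
sigma_ess(A + K) = sigma_ess(A) = {-2, 3, 4, 9}
Sum = -2 + 3 + 4 + 9 = 14

14


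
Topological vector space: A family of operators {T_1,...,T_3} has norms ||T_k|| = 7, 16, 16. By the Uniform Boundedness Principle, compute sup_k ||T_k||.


By the Uniform Boundedness Principle, the supremum of norms is finite.
sup_k ||T_k|| = max(7, 16, 16) = 16

16


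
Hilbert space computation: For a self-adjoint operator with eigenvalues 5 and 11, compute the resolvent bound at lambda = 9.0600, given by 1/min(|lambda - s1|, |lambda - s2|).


dist(9.0600, {5, 11}) = min(|9.0600 - 5|, |9.0600 - 11|)
= min(4.0600, 1.9400) = 1.9400
Resolvent bound = 1/1.9400 = 0.5155

0.5155


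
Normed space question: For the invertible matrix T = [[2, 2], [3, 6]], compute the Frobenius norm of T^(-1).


det(T) = 2*6 - 2*3 = 6
T^(-1) = (1/6) * [[6, -2], [-3, 2]] = [[1.0000, -0.3333], [-0.5000, 0.3333]]
||T^(-1)||_F^2 = 1.0000^2 + (-0.3333)^2 + (-0.5000)^2 + 0.3333^2 = 1.4722
||T^(-1)||_F = sqrt(1.4722) = 1.2134

1.2134


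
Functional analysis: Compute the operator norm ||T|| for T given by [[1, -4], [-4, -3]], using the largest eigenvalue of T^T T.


A^T A = [[17, 8], [8, 25]]
trace(A^T A) = 42, det(A^T A) = 361
discriminant = 42^2 - 4*361 = 320
Largest eigenvalue of A^T A = (trace + sqrt(disc))/2 = 29.9443
||T|| = sqrt(29.9443) = 5.4721

5.4721


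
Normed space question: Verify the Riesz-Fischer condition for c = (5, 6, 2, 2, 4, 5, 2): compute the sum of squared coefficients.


sum |c_n|^2 = 5^2 + 6^2 + 2^2 + 2^2 + 4^2 + 5^2 + 2^2
= 25 + 36 + 4 + 4 + 16 + 25 + 4
= 114

114


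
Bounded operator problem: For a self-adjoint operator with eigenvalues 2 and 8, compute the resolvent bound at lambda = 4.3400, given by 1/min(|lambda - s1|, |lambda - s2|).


dist(4.3400, {2, 8}) = min(|4.3400 - 2|, |4.3400 - 8|)
= min(2.3400, 3.6600) = 2.3400
Resolvent bound = 1/2.3400 = 0.4274

0.4274


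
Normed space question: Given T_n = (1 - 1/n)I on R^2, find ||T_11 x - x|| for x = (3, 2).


T_11 x - x = (1 - 1/11)x - x = -x/11
||x|| = sqrt(13) = 3.6056
||T_11 x - x|| = ||x||/11 = 3.6056/11 = 0.3278

0.3278


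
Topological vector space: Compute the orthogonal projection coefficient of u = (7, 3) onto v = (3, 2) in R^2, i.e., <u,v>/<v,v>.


Computing <u,v> = 7*3 + 3*2 = 27
Computing <v,v> = 3^2 + 2^2 = 13
Projection coefficient = 27/13 = 2.0769

2.0769


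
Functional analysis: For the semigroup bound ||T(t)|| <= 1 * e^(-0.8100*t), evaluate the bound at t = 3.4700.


||T(3.4700)|| <= 1 * exp(-0.8100 * 3.4700)
= 1 * exp(-2.8107)
= 1 * 0.0602
= 0.0602

0.0602


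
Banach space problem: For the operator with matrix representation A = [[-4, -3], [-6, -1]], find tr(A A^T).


trace(A * A^T) = sum of squares of all entries
= (-4)^2 + (-3)^2 + (-6)^2 + (-1)^2
= 16 + 9 + 36 + 1
= 62

62


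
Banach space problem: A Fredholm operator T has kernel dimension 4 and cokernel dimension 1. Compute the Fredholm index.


The Fredholm index is defined as ind(T) = dim(ker T) - dim(coker T)
= 4 - 1
= 3

3


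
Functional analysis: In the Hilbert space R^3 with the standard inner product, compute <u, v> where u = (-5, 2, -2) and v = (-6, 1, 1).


Computing the standard inner product <u, v> = sum u_i * v_i
= -5*-6 + 2*1 + -2*1
= 30 + 2 + -2
= 30

30


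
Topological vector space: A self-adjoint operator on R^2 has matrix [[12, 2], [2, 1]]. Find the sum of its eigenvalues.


For a self-adjoint (symmetric) matrix, the eigenvalues are real.
The sum of eigenvalues equals the trace of the matrix.
trace = 12 + 1 = 13

13


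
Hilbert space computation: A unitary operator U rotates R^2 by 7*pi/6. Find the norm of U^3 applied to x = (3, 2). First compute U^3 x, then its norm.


U is a rotation by theta = 7*pi/6
U^3 = rotation by 3*theta = 21*pi/6 = 9*pi/6 (mod 2*pi)
cos(9*pi/6) = 0.0000, sin(9*pi/6) = -1.0000
U^3 x = (0.0000 * 3 - -1.0000 * 2, -1.0000 * 3 + 0.0000 * 2)
= (2.0000, -3.0000)
||U^3 x|| = sqrt(2.0000^2 + (-3.0000)^2) = sqrt(13.0000) = 3.6056

3.6056


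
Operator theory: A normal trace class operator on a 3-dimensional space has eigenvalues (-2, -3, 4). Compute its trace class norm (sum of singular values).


For a normal operator, singular values equal |eigenvalues|.
Trace norm = sum |lambda_i| = 2 + 3 + 4
= 9

9


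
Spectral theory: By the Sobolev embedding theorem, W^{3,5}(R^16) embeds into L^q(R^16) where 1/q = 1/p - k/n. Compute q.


Using the Sobolev embedding formula: 1/q = 1/p - k/n
1/q = 1/5 - 3/16 = 1/80
q = 1/(1/80) = 80

80.0000


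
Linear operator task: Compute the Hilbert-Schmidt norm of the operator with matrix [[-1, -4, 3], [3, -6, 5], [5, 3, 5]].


The Hilbert-Schmidt norm is sqrt(sum of squares of all entries).
Sum of squares = (-1)^2 + (-4)^2 + 3^2 + 3^2 + (-6)^2 + 5^2 + 5^2 + 3^2 + 5^2
= 1 + 16 + 9 + 9 + 36 + 25 + 25 + 9 + 25 = 155
||T||_HS = sqrt(155) = 12.4499

12.4499


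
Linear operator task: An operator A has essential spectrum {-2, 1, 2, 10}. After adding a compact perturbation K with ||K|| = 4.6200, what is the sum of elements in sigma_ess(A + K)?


By Weyl's theorem, the essential spectrum is invariant under compact perturbations.
sigma_ess(A + K) = sigma_ess(A) = {-2, 1, 2, 10}
Sum = -2 + 1 + 2 + 10 = 11

11


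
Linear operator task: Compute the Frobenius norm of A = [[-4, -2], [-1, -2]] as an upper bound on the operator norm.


||A||_F^2 = sum a_ij^2
= (-4)^2 + (-2)^2 + (-1)^2 + (-2)^2
= 16 + 4 + 1 + 4 = 25
||A||_F = sqrt(25) = 5.0000

5.0000


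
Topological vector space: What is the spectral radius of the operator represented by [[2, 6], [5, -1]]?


For a 2x2 matrix, eigenvalues satisfy lambda^2 - (trace)*lambda + det = 0
trace = 2 + -1 = 1
det = 2*-1 - 6*5 = -32
discriminant = 1^2 - 4*(-32) = 129
spectral radius = max |eigenvalue| = 6.1789

6.1789


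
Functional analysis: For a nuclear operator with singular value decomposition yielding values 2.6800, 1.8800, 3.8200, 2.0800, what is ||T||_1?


The nuclear norm is the sum of all singular values.
||T||_1 = 2.6800 + 1.8800 + 3.8200 + 2.0800
= 10.4600

10.4600


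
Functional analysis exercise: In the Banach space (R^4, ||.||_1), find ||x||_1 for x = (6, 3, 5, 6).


The l^1 norm equals the sum of absolute values of all components.
||x||_1 = 6 + 3 + 5 + 6
= 20

20.0000


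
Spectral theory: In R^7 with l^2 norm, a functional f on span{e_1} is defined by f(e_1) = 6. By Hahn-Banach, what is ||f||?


The norm of f is given by ||f|| = sup_{||x||=1} |f(x)|.
On span{e_1}, ||e_1|| = 1, so ||f|| = |f(e_1)| / ||e_1||
= |6| / 1 = 6.0000

6.0000


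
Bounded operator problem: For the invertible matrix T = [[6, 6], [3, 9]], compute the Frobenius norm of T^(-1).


det(T) = 6*9 - 6*3 = 36
T^(-1) = (1/36) * [[9, -6], [-3, 6]] = [[0.2500, -0.1667], [-0.0833, 0.1667]]
||T^(-1)||_F^2 = 0.2500^2 + (-0.1667)^2 + (-0.0833)^2 + 0.1667^2 = 0.1250
||T^(-1)||_F = sqrt(0.1250) = 0.3536

0.3536


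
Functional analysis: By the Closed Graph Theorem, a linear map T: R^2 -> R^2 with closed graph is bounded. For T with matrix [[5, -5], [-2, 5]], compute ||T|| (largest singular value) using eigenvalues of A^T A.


A^T A = [[29, -35], [-35, 50]]
trace(A^T A) = 79, det(A^T A) = 225
discriminant = 79^2 - 4*225 = 5341
Largest eigenvalue of A^T A = (trace + sqrt(disc))/2 = 76.0411
||T|| = sqrt(76.0411) = 8.7202

8.7202


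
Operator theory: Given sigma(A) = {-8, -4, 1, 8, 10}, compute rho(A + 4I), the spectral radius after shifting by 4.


Spectrum of A + 4I = {-4, 0, 5, 12, 14}
Spectral radius = max |lambda| over the shifted spectrum
= max(4, 0, 5, 12, 14) = 14

14


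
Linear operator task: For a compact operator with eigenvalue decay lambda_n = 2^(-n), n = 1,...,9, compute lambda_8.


The eigenvalue formula gives lambda_8 = 1/2^8
= 1/256
= 0.0039

0.0039


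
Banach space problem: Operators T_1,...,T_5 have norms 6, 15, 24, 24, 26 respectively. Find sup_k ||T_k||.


By the Uniform Boundedness Principle, the supremum of norms is finite.
sup_k ||T_k|| = max(6, 15, 24, 24, 26) = 26

26


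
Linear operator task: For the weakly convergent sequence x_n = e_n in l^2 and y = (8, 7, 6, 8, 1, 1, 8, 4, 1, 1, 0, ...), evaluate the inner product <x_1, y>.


x_1 = e_1 is the standard basis vector with 1 in position 1.
<x_1, y> = y_1 = 8
As n -> infinity, <x_n, y> -> 0, confirming weak convergence of (x_n) to 0.

8


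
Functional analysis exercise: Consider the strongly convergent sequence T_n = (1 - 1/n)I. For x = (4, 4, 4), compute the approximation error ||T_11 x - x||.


T_11 x - x = (1 - 1/11)x - x = -x/11
||x|| = sqrt(48) = 6.9282
||T_11 x - x|| = ||x||/11 = 6.9282/11 = 0.6298

0.6298


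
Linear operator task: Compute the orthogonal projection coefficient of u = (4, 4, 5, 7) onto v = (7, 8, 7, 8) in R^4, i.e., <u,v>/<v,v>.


Computing <u,v> = 4*7 + 4*8 + 5*7 + 7*8 = 151
Computing <v,v> = 7^2 + 8^2 + 7^2 + 8^2 = 226
Projection coefficient = 151/226 = 0.6681

0.6681


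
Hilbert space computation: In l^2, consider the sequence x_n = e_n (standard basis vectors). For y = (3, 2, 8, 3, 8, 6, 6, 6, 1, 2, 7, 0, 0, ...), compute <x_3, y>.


x_3 = e_3 is the standard basis vector with 1 in position 3.
<x_3, y> = y_3 = 8
As n -> infinity, <x_n, y> -> 0, confirming weak convergence of (x_n) to 0.

8


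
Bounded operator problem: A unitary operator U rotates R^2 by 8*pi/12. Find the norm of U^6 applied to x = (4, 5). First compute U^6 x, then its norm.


U is a rotation by theta = 8*pi/12
U^6 = rotation by 6*theta = 48*pi/12 = 0*pi/12 (mod 2*pi)
cos(0*pi/12) = 1.0000, sin(0*pi/12) = 0.0000
U^6 x = (1.0000 * 4 - 0.0000 * 5, 0.0000 * 4 + 1.0000 * 5)
= (4.0000, 5.0000)
||U^6 x|| = sqrt(4.0000^2 + 5.0000^2) = sqrt(41.0000) = 6.4031

6.4031


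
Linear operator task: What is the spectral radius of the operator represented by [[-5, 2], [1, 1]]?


For a 2x2 matrix, eigenvalues satisfy lambda^2 - (trace)*lambda + det = 0
trace = -5 + 1 = -4
det = -5*1 - 2*1 = -7
discriminant = (-4)^2 - 4*(-7) = 44
spectral radius = max |eigenvalue| = 5.3166

5.3166


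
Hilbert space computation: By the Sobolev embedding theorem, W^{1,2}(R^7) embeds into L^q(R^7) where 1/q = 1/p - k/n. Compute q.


Using the Sobolev embedding formula: 1/q = 1/p - k/n
1/q = 1/2 - 1/7 = 5/14
q = 1/(5/14) = 14/5 = 2.8000

2.8000


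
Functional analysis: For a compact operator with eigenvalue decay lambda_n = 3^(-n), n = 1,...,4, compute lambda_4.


The eigenvalue formula gives lambda_4 = 1/3^4
= 1/81
= 0.0123

0.0123


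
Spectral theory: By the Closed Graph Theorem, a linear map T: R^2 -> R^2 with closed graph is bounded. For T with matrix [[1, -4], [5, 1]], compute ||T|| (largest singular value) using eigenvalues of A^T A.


A^T A = [[26, 1], [1, 17]]
trace(A^T A) = 43, det(A^T A) = 441
discriminant = 43^2 - 4*441 = 85
Largest eigenvalue of A^T A = (trace + sqrt(disc))/2 = 26.1098
||T|| = sqrt(26.1098) = 5.1098

5.1098


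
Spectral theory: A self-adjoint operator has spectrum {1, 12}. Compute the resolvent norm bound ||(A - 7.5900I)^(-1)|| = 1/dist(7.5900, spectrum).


dist(7.5900, {1, 12}) = min(|7.5900 - 1|, |7.5900 - 12|)
= min(6.5900, 4.4100) = 4.4100
Resolvent bound = 1/4.4100 = 0.2268

0.2268


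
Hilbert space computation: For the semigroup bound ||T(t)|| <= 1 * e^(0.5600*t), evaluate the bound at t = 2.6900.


||T(2.6900)|| <= 1 * exp(0.5600 * 2.6900)
= 1 * exp(1.5064)
= 1 * 4.5105
= 4.5105

4.5105


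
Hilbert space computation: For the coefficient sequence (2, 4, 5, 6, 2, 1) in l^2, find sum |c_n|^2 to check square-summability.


sum |c_n|^2 = 2^2 + 4^2 + 5^2 + 6^2 + 2^2 + 1^2
= 4 + 16 + 25 + 36 + 4 + 1
= 86

86


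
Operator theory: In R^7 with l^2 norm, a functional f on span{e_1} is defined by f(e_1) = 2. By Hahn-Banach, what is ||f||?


The norm of f is given by ||f|| = sup_{||x||=1} |f(x)|.
On span{e_1}, ||e_1|| = 1, so ||f|| = |f(e_1)| / ||e_1||
= |2| / 1 = 2.0000

2.0000


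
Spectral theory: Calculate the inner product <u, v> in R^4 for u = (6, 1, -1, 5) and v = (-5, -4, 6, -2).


Computing the standard inner product <u, v> = sum u_i * v_i
= 6*-5 + 1*-4 + -1*6 + 5*-2
= -30 + -4 + -6 + -10
= -50

-50


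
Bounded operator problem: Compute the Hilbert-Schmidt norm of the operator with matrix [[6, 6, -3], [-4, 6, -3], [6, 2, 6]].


The Hilbert-Schmidt norm is sqrt(sum of squares of all entries).
Sum of squares = 6^2 + 6^2 + (-3)^2 + (-4)^2 + 6^2 + (-3)^2 + 6^2 + 2^2 + 6^2
= 36 + 36 + 9 + 16 + 36 + 9 + 36 + 4 + 36 = 218
||T||_HS = sqrt(218) = 14.7648

14.7648


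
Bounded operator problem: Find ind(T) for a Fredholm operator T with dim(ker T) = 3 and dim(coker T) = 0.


The Fredholm index is defined as ind(T) = dim(ker T) - dim(coker T)
= 3 - 0
= 3

3


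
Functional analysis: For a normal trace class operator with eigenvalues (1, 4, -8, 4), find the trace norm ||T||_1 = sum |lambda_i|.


For a normal operator, singular values equal |eigenvalues|.
Trace norm = sum |lambda_i| = 1 + 4 + 8 + 4
= 17

17


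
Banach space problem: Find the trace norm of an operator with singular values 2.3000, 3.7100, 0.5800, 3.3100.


The nuclear norm is the sum of all singular values.
||T||_1 = 2.3000 + 3.7100 + 0.5800 + 3.3100
= 9.9000

9.9000


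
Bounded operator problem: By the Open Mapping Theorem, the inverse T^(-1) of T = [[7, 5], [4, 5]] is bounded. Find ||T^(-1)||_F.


det(T) = 7*5 - 5*4 = 15
T^(-1) = (1/15) * [[5, -5], [-4, 7]] = [[0.3333, -0.3333], [-0.2667, 0.4667]]
||T^(-1)||_F^2 = 0.3333^2 + (-0.3333)^2 + (-0.2667)^2 + 0.4667^2 = 0.5111
||T^(-1)||_F = sqrt(0.5111) = 0.7149

0.7149


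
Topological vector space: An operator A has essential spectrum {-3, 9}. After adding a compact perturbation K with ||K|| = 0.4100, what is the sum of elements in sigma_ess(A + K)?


By Weyl's theorem, the essential spectrum is invariant under compact perturbations.
sigma_ess(A + K) = sigma_ess(A) = {-3, 9}
Sum = -3 + 9 = 6

6


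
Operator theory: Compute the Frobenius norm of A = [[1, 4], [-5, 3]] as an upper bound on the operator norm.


||A||_F^2 = sum a_ij^2
= 1^2 + 4^2 + (-5)^2 + 3^2
= 1 + 16 + 25 + 9 = 51
||A||_F = sqrt(51) = 7.1414

7.1414


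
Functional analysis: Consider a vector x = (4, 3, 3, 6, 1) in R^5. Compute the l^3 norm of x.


The l^3 norm = (sum |x_i|^3)^(1/3)
Sum of 3th powers = 64 + 27 + 27 + 216 + 1 = 335
||x||_3 = (335)^(1/3) = 6.9451

6.9451


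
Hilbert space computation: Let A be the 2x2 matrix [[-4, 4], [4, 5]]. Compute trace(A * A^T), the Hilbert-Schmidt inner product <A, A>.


trace(A * A^T) = sum of squares of all entries
= (-4)^2 + 4^2 + 4^2 + 5^2
= 16 + 16 + 16 + 25
= 73

73


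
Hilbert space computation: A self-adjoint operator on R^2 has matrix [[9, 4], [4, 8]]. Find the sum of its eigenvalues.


For a self-adjoint (symmetric) matrix, the eigenvalues are real.
The sum of eigenvalues equals the trace of the matrix.
trace = 9 + 8 = 17

17


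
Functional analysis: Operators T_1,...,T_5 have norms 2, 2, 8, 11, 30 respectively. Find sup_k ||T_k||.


By the Uniform Boundedness Principle, the supremum of norms is finite.
sup_k ||T_k|| = max(2, 2, 8, 11, 30) = 30

30


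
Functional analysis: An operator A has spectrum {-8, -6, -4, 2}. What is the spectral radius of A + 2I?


Spectrum of A + 2I = {-6, -4, -2, 4}
Spectral radius = max |lambda| over the shifted spectrum
= max(6, 4, 2, 4) = 6

6


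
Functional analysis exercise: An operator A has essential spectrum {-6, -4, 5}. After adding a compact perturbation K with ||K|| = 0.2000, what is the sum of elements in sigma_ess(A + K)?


By Weyl's theorem, the essential spectrum is invariant under compact perturbations.
sigma_ess(A + K) = sigma_ess(A) = {-6, -4, 5}
Sum = -6 + -4 + 5 = -5

-5


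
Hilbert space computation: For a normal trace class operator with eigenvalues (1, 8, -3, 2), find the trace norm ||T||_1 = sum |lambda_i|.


For a normal operator, singular values equal |eigenvalues|.
Trace norm = sum |lambda_i| = 1 + 8 + 3 + 2
= 14

14


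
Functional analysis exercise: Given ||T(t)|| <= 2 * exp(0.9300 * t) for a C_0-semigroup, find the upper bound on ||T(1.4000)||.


||T(1.4000)|| <= 2 * exp(0.9300 * 1.4000)
= 2 * exp(1.3020)
= 2 * 3.6766
= 7.3533

7.3533


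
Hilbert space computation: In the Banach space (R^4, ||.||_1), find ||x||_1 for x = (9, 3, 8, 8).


The l^1 norm equals the sum of absolute values of all components.
||x||_1 = 9 + 3 + 8 + 8
= 28

28.0000


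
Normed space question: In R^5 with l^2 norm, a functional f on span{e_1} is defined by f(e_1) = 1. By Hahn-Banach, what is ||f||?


The norm of f is given by ||f|| = sup_{||x||=1} |f(x)|.
On span{e_1}, ||e_1|| = 1, so ||f|| = |f(e_1)| / ||e_1||
= |1| / 1 = 1.0000

1.0000


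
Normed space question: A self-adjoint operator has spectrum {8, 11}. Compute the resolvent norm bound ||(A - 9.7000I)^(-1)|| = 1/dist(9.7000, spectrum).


dist(9.7000, {8, 11}) = min(|9.7000 - 8|, |9.7000 - 11|)
= min(1.7000, 1.3000) = 1.3000
Resolvent bound = 1/1.3000 = 0.7692

0.7692


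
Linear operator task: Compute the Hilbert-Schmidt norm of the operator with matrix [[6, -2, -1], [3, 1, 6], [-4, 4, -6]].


The Hilbert-Schmidt norm is sqrt(sum of squares of all entries).
Sum of squares = 6^2 + (-2)^2 + (-1)^2 + 3^2 + 1^2 + 6^2 + (-4)^2 + 4^2 + (-6)^2
= 36 + 4 + 1 + 9 + 1 + 36 + 16 + 16 + 36 = 155
||T||_HS = sqrt(155) = 12.4499

12.4499


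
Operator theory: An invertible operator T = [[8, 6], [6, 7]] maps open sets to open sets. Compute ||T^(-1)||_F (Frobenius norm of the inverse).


det(T) = 8*7 - 6*6 = 20
T^(-1) = (1/20) * [[7, -6], [-6, 8]] = [[0.3500, -0.3000], [-0.3000, 0.4000]]
||T^(-1)||_F^2 = 0.3500^2 + (-0.3000)^2 + (-0.3000)^2 + 0.4000^2 = 0.4625
||T^(-1)||_F = sqrt(0.4625) = 0.6801

0.6801


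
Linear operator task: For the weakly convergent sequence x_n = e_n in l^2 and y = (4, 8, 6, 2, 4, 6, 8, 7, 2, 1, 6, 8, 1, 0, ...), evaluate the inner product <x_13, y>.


x_13 = e_13 is the standard basis vector with 1 in position 13.
<x_13, y> = y_13 = 1
As n -> infinity, <x_n, y> -> 0, confirming weak convergence of (x_n) to 0.

1


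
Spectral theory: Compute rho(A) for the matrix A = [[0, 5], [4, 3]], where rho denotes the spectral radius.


For a 2x2 matrix, eigenvalues satisfy lambda^2 - (trace)*lambda + det = 0
trace = 0 + 3 = 3
det = 0*3 - 5*4 = -20
discriminant = 3^2 - 4*(-20) = 89
spectral radius = max |eigenvalue| = 6.2170

6.2170


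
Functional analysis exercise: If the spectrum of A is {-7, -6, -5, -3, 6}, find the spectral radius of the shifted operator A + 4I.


Spectrum of A + 4I = {-3, -2, -1, 1, 10}
Spectral radius = max |lambda| over the shifted spectrum
= max(3, 2, 1, 1, 10) = 10

10


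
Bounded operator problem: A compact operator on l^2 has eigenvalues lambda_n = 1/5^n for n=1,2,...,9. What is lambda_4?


The eigenvalue formula gives lambda_4 = 1/5^4
= 1/625
= 0.0016

0.0016


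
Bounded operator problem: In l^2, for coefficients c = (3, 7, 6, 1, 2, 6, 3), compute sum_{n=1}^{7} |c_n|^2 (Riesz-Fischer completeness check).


sum |c_n|^2 = 3^2 + 7^2 + 6^2 + 1^2 + 2^2 + 6^2 + 3^2
= 9 + 49 + 36 + 1 + 4 + 36 + 9
= 144

144


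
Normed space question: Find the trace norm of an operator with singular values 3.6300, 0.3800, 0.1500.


The nuclear norm is the sum of all singular values.
||T||_1 = 3.6300 + 0.3800 + 0.1500
= 4.1600

4.1600


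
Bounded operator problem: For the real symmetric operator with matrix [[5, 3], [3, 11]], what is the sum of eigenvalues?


For a self-adjoint (symmetric) matrix, the eigenvalues are real.
The sum of eigenvalues equals the trace of the matrix.
trace = 5 + 11 = 16

16


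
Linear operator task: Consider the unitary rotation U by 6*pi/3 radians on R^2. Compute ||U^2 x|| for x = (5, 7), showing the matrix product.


U is a rotation by theta = 6*pi/3
U^2 = rotation by 2*theta = 12*pi/3 = 0*pi/3 (mod 2*pi)
cos(0*pi/3) = 1.0000, sin(0*pi/3) = 0.0000
U^2 x = (1.0000 * 5 - 0.0000 * 7, 0.0000 * 5 + 1.0000 * 7)
= (5.0000, 7.0000)
||U^2 x|| = sqrt(5.0000^2 + 7.0000^2) = sqrt(74.0000) = 8.6023

8.6023


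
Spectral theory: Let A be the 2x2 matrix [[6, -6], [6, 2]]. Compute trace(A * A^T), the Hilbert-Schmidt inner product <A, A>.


trace(A * A^T) = sum of squares of all entries
= 6^2 + (-6)^2 + 6^2 + 2^2
= 36 + 36 + 36 + 4
= 112

112


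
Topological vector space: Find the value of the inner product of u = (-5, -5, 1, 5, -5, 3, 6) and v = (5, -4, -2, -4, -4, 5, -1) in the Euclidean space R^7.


Computing the standard inner product <u, v> = sum u_i * v_i
= -5*5 + -5*-4 + 1*-2 + 5*-4 + -5*-4 + 3*5 + 6*-1
= -25 + 20 + -2 + -20 + 20 + 15 + -6
= 2

2


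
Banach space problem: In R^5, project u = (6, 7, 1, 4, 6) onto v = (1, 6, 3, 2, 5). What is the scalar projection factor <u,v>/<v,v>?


Computing <u,v> = 6*1 + 7*6 + 1*3 + 4*2 + 6*5 = 89
Computing <v,v> = 1^2 + 6^2 + 3^2 + 2^2 + 5^2 = 75
Projection coefficient = 89/75 = 1.1867

1.1867


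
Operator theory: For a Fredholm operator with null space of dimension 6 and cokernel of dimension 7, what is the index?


The Fredholm index is defined as ind(T) = dim(ker T) - dim(coker T)
= 6 - 7
= -1

-1


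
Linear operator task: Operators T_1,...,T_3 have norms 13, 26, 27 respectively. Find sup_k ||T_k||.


By the Uniform Boundedness Principle, the supremum of norms is finite.
sup_k ||T_k|| = max(13, 26, 27) = 27

27


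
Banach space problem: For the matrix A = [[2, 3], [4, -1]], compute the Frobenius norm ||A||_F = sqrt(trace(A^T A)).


||A||_F^2 = sum a_ij^2
= 2^2 + 3^2 + 4^2 + (-1)^2
= 4 + 9 + 16 + 1 = 30
||A||_F = sqrt(30) = 5.4772

5.4772


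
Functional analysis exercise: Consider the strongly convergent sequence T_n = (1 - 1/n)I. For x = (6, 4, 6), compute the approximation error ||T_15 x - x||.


T_15 x - x = (1 - 1/15)x - x = -x/15
||x|| = sqrt(88) = 9.3808
||T_15 x - x|| = ||x||/15 = 9.3808/15 = 0.6254

0.6254


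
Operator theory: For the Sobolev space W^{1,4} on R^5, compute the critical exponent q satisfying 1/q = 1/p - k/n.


Using the Sobolev embedding formula: 1/q = 1/p - k/n
1/q = 1/4 - 1/5 = 1/20
q = 1/(1/20) = 20

20.0000


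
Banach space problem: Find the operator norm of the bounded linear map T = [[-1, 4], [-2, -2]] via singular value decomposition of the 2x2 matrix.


A^T A = [[5, 0], [0, 20]]
trace(A^T A) = 25, det(A^T A) = 100
discriminant = 25^2 - 4*100 = 225
Largest eigenvalue of A^T A = (trace + sqrt(disc))/2 = 20.0000
||T|| = sqrt(20.0000) = 4.4721

4.4721


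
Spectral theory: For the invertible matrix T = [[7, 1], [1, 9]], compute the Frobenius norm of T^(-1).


det(T) = 7*9 - 1*1 = 62
T^(-1) = (1/62) * [[9, -1], [-1, 7]] = [[0.1452, -0.0161], [-0.0161, 0.1129]]
||T^(-1)||_F^2 = 0.1452^2 + (-0.0161)^2 + (-0.0161)^2 + 0.1129^2 = 0.0343
||T^(-1)||_F = sqrt(0.0343) = 0.1853

0.1853


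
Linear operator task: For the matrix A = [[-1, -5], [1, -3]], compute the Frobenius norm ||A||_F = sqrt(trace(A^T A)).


||A||_F^2 = sum a_ij^2
= (-1)^2 + (-5)^2 + 1^2 + (-3)^2
= 1 + 25 + 1 + 9 = 36
||A||_F = sqrt(36) = 6.0000

6.0000


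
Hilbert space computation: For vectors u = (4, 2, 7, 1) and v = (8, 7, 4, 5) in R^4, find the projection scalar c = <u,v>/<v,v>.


Computing <u,v> = 4*8 + 2*7 + 7*4 + 1*5 = 79
Computing <v,v> = 8^2 + 7^2 + 4^2 + 5^2 = 154
Projection coefficient = 79/154 = 0.5130

0.5130


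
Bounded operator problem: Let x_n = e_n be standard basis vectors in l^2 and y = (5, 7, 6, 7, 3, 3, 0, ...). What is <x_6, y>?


x_6 = e_6 is the standard basis vector with 1 in position 6.
<x_6, y> = y_6 = 3
As n -> infinity, <x_n, y> -> 0, confirming weak convergence of (x_n) to 0.

3


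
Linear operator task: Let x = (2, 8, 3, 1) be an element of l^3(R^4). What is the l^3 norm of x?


The l^3 norm = (sum |x_i|^3)^(1/3)
Sum of 3th powers = 8 + 512 + 27 + 1 = 548
||x||_3 = (548)^(1/3) = 8.1833

8.1833


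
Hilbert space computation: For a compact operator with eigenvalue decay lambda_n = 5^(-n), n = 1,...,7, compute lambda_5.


The eigenvalue formula gives lambda_5 = 1/5^5
= 1/3125
= 3.2000e-04

3.2000e-04


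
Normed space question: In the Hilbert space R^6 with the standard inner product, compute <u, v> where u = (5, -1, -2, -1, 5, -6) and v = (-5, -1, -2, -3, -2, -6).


Computing the standard inner product <u, v> = sum u_i * v_i
= 5*-5 + -1*-1 + -2*-2 + -1*-3 + 5*-2 + -6*-6
= -25 + 1 + 4 + 3 + -10 + 36
= 9

9


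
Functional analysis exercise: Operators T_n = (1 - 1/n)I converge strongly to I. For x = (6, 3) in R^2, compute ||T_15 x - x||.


T_15 x - x = (1 - 1/15)x - x = -x/15
||x|| = sqrt(45) = 6.7082
||T_15 x - x|| = ||x||/15 = 6.7082/15 = 0.4472

0.4472


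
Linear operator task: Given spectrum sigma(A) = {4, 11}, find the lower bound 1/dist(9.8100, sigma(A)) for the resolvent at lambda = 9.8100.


dist(9.8100, {4, 11}) = min(|9.8100 - 4|, |9.8100 - 11|)
= min(5.8100, 1.1900) = 1.1900
Resolvent bound = 1/1.1900 = 0.8403

0.8403


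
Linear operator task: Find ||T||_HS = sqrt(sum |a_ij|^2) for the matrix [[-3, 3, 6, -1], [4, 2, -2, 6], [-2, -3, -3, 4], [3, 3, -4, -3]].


The Hilbert-Schmidt norm is sqrt(sum of squares of all entries).
Sum of squares = (-3)^2 + 3^2 + 6^2 + (-1)^2 + 4^2 + 2^2 + (-2)^2 + 6^2 + (-2)^2 + (-3)^2 + (-3)^2 + 4^2 + 3^2 + 3^2 + (-4)^2 + (-3)^2
= 9 + 9 + 36 + 1 + 16 + 4 + 4 + 36 + 4 + 9 + 9 + 16 + 9 + 9 + 16 + 9 = 196
||T||_HS = sqrt(196) = 14.0000

14.0000


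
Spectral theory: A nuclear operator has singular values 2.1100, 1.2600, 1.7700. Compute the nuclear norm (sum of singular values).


The nuclear norm is the sum of all singular values.
||T||_1 = 2.1100 + 1.2600 + 1.7700
= 5.1400

5.1400


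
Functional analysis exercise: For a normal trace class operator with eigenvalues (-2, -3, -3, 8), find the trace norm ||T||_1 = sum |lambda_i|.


For a normal operator, singular values equal |eigenvalues|.
Trace norm = sum |lambda_i| = 2 + 3 + 3 + 8
= 16

16


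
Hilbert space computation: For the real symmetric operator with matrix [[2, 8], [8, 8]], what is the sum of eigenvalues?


For a self-adjoint (symmetric) matrix, the eigenvalues are real.
The sum of eigenvalues equals the trace of the matrix.
trace = 2 + 8 = 10

10


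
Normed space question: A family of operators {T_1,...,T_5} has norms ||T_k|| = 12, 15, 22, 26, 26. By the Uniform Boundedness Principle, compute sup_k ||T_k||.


By the Uniform Boundedness Principle, the supremum of norms is finite.
sup_k ||T_k|| = max(12, 15, 22, 26, 26) = 26

26


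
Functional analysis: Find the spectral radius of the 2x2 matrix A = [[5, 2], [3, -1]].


For a 2x2 matrix, eigenvalues satisfy lambda^2 - (trace)*lambda + det = 0
trace = 5 + -1 = 4
det = 5*-1 - 2*3 = -11
discriminant = 4^2 - 4*(-11) = 60
spectral radius = max |eigenvalue| = 5.8730

5.8730


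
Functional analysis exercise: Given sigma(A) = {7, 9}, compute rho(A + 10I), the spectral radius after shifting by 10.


Spectrum of A + 10I = {17, 19}
Spectral radius = max |lambda| over the shifted spectrum
= max(17, 19) = 19

19


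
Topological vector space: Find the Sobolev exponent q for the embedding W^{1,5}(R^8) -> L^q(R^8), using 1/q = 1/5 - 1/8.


Using the Sobolev embedding formula: 1/q = 1/p - k/n
1/q = 1/5 - 1/8 = 3/40
q = 1/(3/40) = 40/3 = 13.3333

13.3333


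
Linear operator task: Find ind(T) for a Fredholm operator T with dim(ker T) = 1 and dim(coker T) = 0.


The Fredholm index is defined as ind(T) = dim(ker T) - dim(coker T)
= 1 - 0
= 1

1


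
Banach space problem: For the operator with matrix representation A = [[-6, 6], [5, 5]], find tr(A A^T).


trace(A * A^T) = sum of squares of all entries
= (-6)^2 + 6^2 + 5^2 + 5^2
= 36 + 36 + 25 + 25
= 122

122


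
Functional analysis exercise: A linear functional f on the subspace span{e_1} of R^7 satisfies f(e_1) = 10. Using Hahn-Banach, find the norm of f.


The norm of f is given by ||f|| = sup_{||x||=1} |f(x)|.
On span{e_1}, ||e_1|| = 1, so ||f|| = |f(e_1)| / ||e_1||
= |10| / 1 = 10.0000

10.0000


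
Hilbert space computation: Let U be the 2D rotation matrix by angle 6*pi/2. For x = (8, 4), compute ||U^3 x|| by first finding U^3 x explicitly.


U is a rotation by theta = 6*pi/2
U^3 = rotation by 3*theta = 18*pi/2 = 2*pi/2 (mod 2*pi)
cos(2*pi/2) = -1.0000, sin(2*pi/2) = 0.0000
U^3 x = (-1.0000 * 8 - 0.0000 * 4, 0.0000 * 8 + -1.0000 * 4)
= (-8.0000, -4.0000)
||U^3 x|| = sqrt((-8.0000)^2 + (-4.0000)^2) = sqrt(80.0000) = 8.9443

8.9443


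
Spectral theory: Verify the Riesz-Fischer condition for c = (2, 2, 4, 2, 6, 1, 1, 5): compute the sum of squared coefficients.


sum |c_n|^2 = 2^2 + 2^2 + 4^2 + 2^2 + 6^2 + 1^2 + 1^2 + 5^2
= 4 + 4 + 16 + 4 + 36 + 1 + 1 + 25
= 91

91


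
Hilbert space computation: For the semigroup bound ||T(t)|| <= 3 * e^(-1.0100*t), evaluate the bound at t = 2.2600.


||T(2.2600)|| <= 3 * exp(-1.0100 * 2.2600)
= 3 * exp(-2.2826)
= 3 * 0.1020
= 0.3061

0.3061


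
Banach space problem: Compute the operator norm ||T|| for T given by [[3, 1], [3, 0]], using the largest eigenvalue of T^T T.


A^T A = [[18, 3], [3, 1]]
trace(A^T A) = 19, det(A^T A) = 9
discriminant = 19^2 - 4*9 = 325
Largest eigenvalue of A^T A = (trace + sqrt(disc))/2 = 18.5139
||T|| = sqrt(18.5139) = 4.3028

4.3028


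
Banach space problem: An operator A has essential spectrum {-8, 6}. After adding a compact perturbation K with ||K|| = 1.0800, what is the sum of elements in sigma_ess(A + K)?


By Weyl's theorem, the essential spectrum is invariant under compact perturbations.
sigma_ess(A + K) = sigma_ess(A) = {-8, 6}
Sum = -8 + 6 = -2

-2


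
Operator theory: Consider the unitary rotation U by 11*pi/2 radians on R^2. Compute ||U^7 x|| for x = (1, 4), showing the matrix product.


U is a rotation by theta = 11*pi/2
U^7 = rotation by 7*theta = 77*pi/2 = 1*pi/2 (mod 2*pi)
cos(1*pi/2) = 0.0000, sin(1*pi/2) = 1.0000
U^7 x = (0.0000 * 1 - 1.0000 * 4, 1.0000 * 1 + 0.0000 * 4)
= (-4.0000, 1.0000)
||U^7 x|| = sqrt((-4.0000)^2 + 1.0000^2) = sqrt(17.0000) = 4.1231

4.1231


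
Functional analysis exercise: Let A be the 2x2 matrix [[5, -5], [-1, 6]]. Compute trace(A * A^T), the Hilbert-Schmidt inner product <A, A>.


trace(A * A^T) = sum of squares of all entries
= 5^2 + (-5)^2 + (-1)^2 + 6^2
= 25 + 25 + 1 + 36
= 87

87


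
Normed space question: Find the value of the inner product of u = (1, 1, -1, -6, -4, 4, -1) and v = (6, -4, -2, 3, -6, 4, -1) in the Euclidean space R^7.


Computing the standard inner product <u, v> = sum u_i * v_i
= 1*6 + 1*-4 + -1*-2 + -6*3 + -4*-6 + 4*4 + -1*-1
= 6 + -4 + 2 + -18 + 24 + 16 + 1
= 27

27


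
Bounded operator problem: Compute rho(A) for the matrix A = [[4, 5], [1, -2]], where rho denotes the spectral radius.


For a 2x2 matrix, eigenvalues satisfy lambda^2 - (trace)*lambda + det = 0
trace = 4 + -2 = 2
det = 4*-2 - 5*1 = -13
discriminant = 2^2 - 4*(-13) = 56
spectral radius = max |eigenvalue| = 4.7417

4.7417


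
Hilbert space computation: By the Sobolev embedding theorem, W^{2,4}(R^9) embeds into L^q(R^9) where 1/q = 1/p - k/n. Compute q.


Using the Sobolev embedding formula: 1/q = 1/p - k/n
1/q = 1/4 - 2/9 = 1/36
q = 1/(1/36) = 36

36.0000


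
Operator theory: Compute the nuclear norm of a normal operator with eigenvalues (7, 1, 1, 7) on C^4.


For a normal operator, singular values equal |eigenvalues|.
Trace norm = sum |lambda_i| = 7 + 1 + 1 + 7
= 16

16


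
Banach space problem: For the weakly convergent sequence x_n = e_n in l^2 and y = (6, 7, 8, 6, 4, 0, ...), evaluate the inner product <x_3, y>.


x_3 = e_3 is the standard basis vector with 1 in position 3.
<x_3, y> = y_3 = 8
As n -> infinity, <x_n, y> -> 0, confirming weak convergence of (x_n) to 0.

8


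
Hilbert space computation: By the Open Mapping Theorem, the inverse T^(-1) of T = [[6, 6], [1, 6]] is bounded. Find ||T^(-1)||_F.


det(T) = 6*6 - 6*1 = 30
T^(-1) = (1/30) * [[6, -6], [-1, 6]] = [[0.2000, -0.2000], [-0.0333, 0.2000]]
||T^(-1)||_F^2 = 0.2000^2 + (-0.2000)^2 + (-0.0333)^2 + 0.2000^2 = 0.1211
||T^(-1)||_F = sqrt(0.1211) = 0.3480

0.3480


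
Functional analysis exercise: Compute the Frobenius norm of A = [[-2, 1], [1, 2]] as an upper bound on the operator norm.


||A||_F^2 = sum a_ij^2
= (-2)^2 + 1^2 + 1^2 + 2^2
= 4 + 1 + 1 + 4 = 10
||A||_F = sqrt(10) = 3.1623

3.1623


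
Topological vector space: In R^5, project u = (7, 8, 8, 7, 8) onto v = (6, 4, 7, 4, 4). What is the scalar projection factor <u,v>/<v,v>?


Computing <u,v> = 7*6 + 8*4 + 8*7 + 7*4 + 8*4 = 190
Computing <v,v> = 6^2 + 4^2 + 7^2 + 4^2 + 4^2 = 133
Projection coefficient = 190/133 = 1.4286

1.4286


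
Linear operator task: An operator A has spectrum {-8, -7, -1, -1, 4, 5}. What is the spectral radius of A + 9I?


Spectrum of A + 9I = {1, 2, 8, 8, 13, 14}
Spectral radius = max |lambda| over the shifted spectrum
= max(1, 2, 8, 8, 13, 14) = 14

14


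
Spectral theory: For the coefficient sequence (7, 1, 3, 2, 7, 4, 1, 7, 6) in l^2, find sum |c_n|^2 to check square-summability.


sum |c_n|^2 = 7^2 + 1^2 + 3^2 + 2^2 + 7^2 + 4^2 + 1^2 + 7^2 + 6^2
= 49 + 1 + 9 + 4 + 49 + 16 + 1 + 49 + 36
= 214

214


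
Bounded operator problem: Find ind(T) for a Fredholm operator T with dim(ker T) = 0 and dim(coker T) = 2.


The Fredholm index is defined as ind(T) = dim(ker T) - dim(coker T)
= 0 - 2
= -2

-2
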